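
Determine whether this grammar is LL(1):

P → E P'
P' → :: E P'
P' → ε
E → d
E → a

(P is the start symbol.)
Yes, the grammar is LL(1).

Relevant sets:
  FOLLOW(P') = { $ }

For P':
  PREDICT(P' → :: E P') = { '::' }
  PREDICT(P' → ε) = { $ }
For E:
  PREDICT(E → d) = { 'd' }
  PREDICT(E → a) = { 'a' }
P has a single production, so nothing to check there.

All predict sets are disjoint. The grammar IS LL(1).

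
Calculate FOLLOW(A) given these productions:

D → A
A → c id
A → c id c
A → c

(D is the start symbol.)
{ $ }

To compute FOLLOW(A), find every occurrence of A on a right-hand side N → α A β: add FIRST(β) \ {ε}, and if β is empty or nullable also add FOLLOW(N). Iterate to a fixed point.

In D → A: A is at the end, add FOLLOW(D)

The FOLLOW sets referred to above (computed the same way, to a fixed point):
  FOLLOW(D) = { $ }

Taking the union: FOLLOW(A) = { $ }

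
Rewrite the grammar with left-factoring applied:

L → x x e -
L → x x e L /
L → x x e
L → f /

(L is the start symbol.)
Left-factoring transforms A → αβ₁ | αβ₂ into A → αA' and A' → β₁ | β₂
(α is the longest common prefix among the alternatives). Repeat until
no nonterminal has two alternatives with a common prefix.

Round 1: L has alternatives sharing prefix 'x x e'. Introduce L': L → x x e L'
  Add: L' → -
  Add: L' → L /
  Add: L' → ε

No remaining common prefixes — done.

Resulting grammar:
L → x x e L'
L' → -
L' → L /
L' → ε
L → f /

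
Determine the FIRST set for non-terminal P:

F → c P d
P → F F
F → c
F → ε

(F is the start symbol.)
To compute FIRST(P), examine every production with P on the left-hand side, reading each right-hand side left to right until a non-nullable symbol is reached.

FIRST sets of the other non-terminals involved (by the same procedure, iterated to a fixed point):
  FIRST(F) = { 'c', ε }

From P → F F:
  - F is a non-terminal: add FIRST(F) \ {ε} = { 'c' }
    F is nullable, so continue to the next symbol
  - F is a non-terminal: add FIRST(F) \ {ε} = { 'c' }
    F is nullable and nothing follows, so the whole right-hand side can vanish: ε ∈ FIRST(P)

Collecting: FIRST(P) = { 'c', ε }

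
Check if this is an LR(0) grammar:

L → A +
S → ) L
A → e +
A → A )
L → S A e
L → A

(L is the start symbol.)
No. Shift-reduce conflict between [L → A .] and [A → A . )]

Augment with L' → L and build the canonical LR(0) collection (I0 = CLOSURE({[L' → . L]}), then GOTO on every symbol after a dot until no new states appear). It has 12 states:
  I0: { [A → . A )], [A → . e +], [L → . A +], [L → . A], [L → . S A e], [L' → . L], [S → . ) L] }  — shift
  I1: { [A → . A )], [A → . e +], [L → . A +], [L → . A], [L → . S A e], [S → ) . L], [S → . ) L] }  — shift
  I2: { [A → A . )], [L → A . +], [L → A .] }  — shift, reduce
  I3: { [L' → L .] }  — accept
  I4: { [A → . A )], [A → . e +], [L → S . A e] }  — shift
  I5: { [A → e . +] }  — shift
  I6: { [A → e + .] }  — reduce
  I7: { [A → A . )], [L → S A . e] }  — shift
  I8: { [A → A ) .] }  — reduce
  I9: { [L → S A e .] }  — reduce
  I10: { [L → A + .] }  — reduce
  I11: { [S → ) L .] }  — reduce

Conflict in state I2:
  Shift-reduce conflict between [L → A .] and [A → A . )]
So the grammar is NOT LR(0).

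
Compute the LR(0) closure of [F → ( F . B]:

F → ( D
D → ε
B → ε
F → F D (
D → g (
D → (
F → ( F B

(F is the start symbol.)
{ [B → .], [F → ( F . B] }

To compute CLOSURE, for each item [A → α.Bβ] where B is a non-terminal, add [B → .γ] for all productions B → γ; repeat for the newly added items until nothing changes.

Start with: [F → ( F . B]
  [F → ( F . B] has the dot before B: add [B → .]
No further items can be added.

CLOSURE = { [B → .], [F → ( F . B] }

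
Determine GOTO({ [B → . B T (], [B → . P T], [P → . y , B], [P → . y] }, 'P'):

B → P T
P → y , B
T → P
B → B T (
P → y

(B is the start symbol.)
{ [B → P . T], [P → . y , B], [P → . y], [T → . P] }

GOTO(I, 'P') = CLOSURE({ [A → αX.β] : [A → α.Xβ] ∈ I, X = 'P' })

Items with dot before 'P', with the dot advanced:
  [B → . P T] → [B → P . T]
Closure of the advanced items:
  [B → P . T] has the dot before T: add [T → . P]
  [T → . P] has the dot before P: add [P → . y , B], [P → . y]

GOTO = { [B → P . T], [P → . y , B], [P → . y], [T → . P] }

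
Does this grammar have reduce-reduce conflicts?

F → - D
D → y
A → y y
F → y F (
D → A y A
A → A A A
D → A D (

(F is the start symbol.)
A reduce-reduce conflict occurs when an LR(0) state has two complete items [A → α .] and [B → β .] — both call for a reduction, and with no lookahead the parser cannot choose between them.

Augment with F' → F and build the canonical LR(0) collection (I0 = CLOSURE({[F' → . F]}), then GOTO on every symbol after a dot until no new states appear). It has 20 states:
  I0: { [F → . - D], [F → . y F (], [F' → . F] }  — shift
  I1: { [A → . A A A], [A → . y y], [D → . A D (], [D → . A y A], [D → . y], [F → - . D] }  — shift
  I2: { [F' → F .] }  — accept
  I3: { [F → . - D], [F → . y F (], [F → y . F (] }  — shift
  I4: { [F → y F . (] }  — shift
  I5: { [F → y F ( .] }  — reduce
  I6: { [A → . A A A], [A → . y y], [A → A . A A], [D → . A D (], [D → . A y A], [D → . y], [D → A . D (], [D → A . y A] }  — shift
  I7: { [F → - D .] }  — reduce
  I8: { [A → y . y], [D → y .] }  — shift, reduce
  I9: { [A → y y .] }  — reduce
  I10: { [A → . A A A], [A → . y y], [A → A . A A], [A → A A . A], [D → . A D (], [D → . A y A], [D → . y], [D → A . D (], [D → A . y A] }  — shift
  I11: { [D → A D . (] }  — shift
  I12: { [A → . A A A], [A → . y y], [A → y . y], [D → A y . A], [D → y .] }  — shift, reduce
  I13: { [A → . A A A], [A → . y y], [A → A . A A], [D → A y A .] }  — shift, reduce
  I14: { [A → y . y], [A → y y .] }  — shift, reduce
  I15: { [A → . A A A], [A → . y y], [A → A . A A], [A → A A . A] }  — shift
  I16: { [A → y . y] }  — shift
  I17: { [A → . A A A], [A → . y y], [A → A . A A], [A → A A . A], [A → A A A .] }  — shift, reduce
  I18: { [D → A D ( .] }  — reduce
  I19: { [A → . A A A], [A → . y y], [A → A . A A], [A → A A . A], [A → A A A .], [D → . A D (], [D → . A y A], [D → . y], [D → A . D (], [D → A . y A] }  — shift, reduce

No state contains more than one complete item.

Answer: No reduce-reduce conflicts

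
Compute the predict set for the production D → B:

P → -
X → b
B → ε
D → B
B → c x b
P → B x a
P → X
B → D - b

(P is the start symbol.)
PREDICT(D → B) = (FIRST(RHS) \ {ε}) ∪ (FOLLOW(D) if ε ∈ FIRST(RHS), i.e. RHS ⇒* ε)
FIRST(B) = { '-', 'c', ε }
FIRST(B) = { '-', 'c', ε }
ε ∈ FIRST(B) (the right-hand side is nullable), so add FOLLOW(D) = { '-' }
PREDICT(D → B) = { '-', 'c' }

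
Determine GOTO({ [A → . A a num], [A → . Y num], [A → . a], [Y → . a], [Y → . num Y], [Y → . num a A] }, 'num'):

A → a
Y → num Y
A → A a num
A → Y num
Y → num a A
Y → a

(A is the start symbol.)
{ [Y → . a], [Y → . num Y], [Y → . num a A], [Y → num . Y], [Y → num . a A] }

GOTO(I, 'num') = CLOSURE({ [A → αX.β] : [A → α.Xβ] ∈ I, X = 'num' })

Items with dot before 'num', with the dot advanced:
  [Y → . num Y] → [Y → num . Y]
  [Y → . num a A] → [Y → num . a A]
Closure of the advanced items:
  [Y → num . Y] has the dot before Y: add [Y → . num Y], [Y → . num a A], [Y → . a]

GOTO = { [Y → . a], [Y → . num Y], [Y → . num a A], [Y → num . Y], [Y → num . a A] }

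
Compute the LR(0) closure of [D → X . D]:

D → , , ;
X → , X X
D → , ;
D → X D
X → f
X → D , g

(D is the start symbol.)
{ [D → . , , ;], [D → . , ;], [D → . X D], [D → X . D], [X → . , X X], [X → . D , g], [X → . f] }

To compute CLOSURE, for each item [A → α.Bβ] where B is a non-terminal, add [B → .γ] for all productions B → γ; repeat for the newly added items until nothing changes.

Start with: [D → X . D]
  [D → X . D] has the dot before D: add [D → . , , ;], [D → . , ;], [D → . X D]
  [D → . X D] has the dot before X: add [X → . , X X], [X → . f], [X → . D , g]
No further items can be added.

CLOSURE = { [D → . , , ;], [D → . , ;], [D → . X D], [D → X . D], [X → . , X X], [X → . D , g], [X → . f] }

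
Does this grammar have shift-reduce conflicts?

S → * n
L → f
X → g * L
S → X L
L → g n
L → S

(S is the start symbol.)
A shift-reduce conflict occurs when an LR(0) state has both:
  - a complete (reduce) item [A → α .] (dot at the end), and
  - a shift item [B → β . c γ] (dot before a terminal).

Augment with S' → S and build the canonical LR(0) collection (I0 = CLOSURE({[S' → . S]}), then GOTO on every symbol after a dot until no new states appear). It has 13 states:
  I0: { [S → . * n], [S → . X L], [S' → . S], [X → . g * L] }  — shift
  I1: { [S → * . n] }  — shift
  I2: { [S' → S .] }  — accept
  I3: { [L → . S], [L → . f], [L → . g n], [S → . * n], [S → . X L], [S → X . L], [X → . g * L] }  — shift
  I4: { [X → g . * L] }  — shift
  I5: { [L → . S], [L → . f], [L → . g n], [S → . * n], [S → . X L], [X → . g * L], [X → g * . L] }  — shift
  I6: { [X → g * L .] }  — reduce
  I7: { [L → S .] }  — reduce
  I8: { [L → f .] }  — reduce
  I9: { [L → g . n], [X → g . * L] }  — shift
  I10: { [L → g n .] }  — reduce
  I11: { [S → X L .] }  — reduce
  I12: { [S → * n .] }  — reduce

No state contains both a complete item and a shift item.

Answer: No shift-reduce conflicts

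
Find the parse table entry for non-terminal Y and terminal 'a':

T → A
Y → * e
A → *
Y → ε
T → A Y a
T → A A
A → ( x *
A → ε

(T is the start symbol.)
Y → ε

To find M[Y, 'a'], we find productions for Y where 'a' is in the predict set (PREDICT(N → α) = (FIRST(α) \ {ε}) ∪ (FOLLOW(N) if α ⇒* ε)).

Relevant sets:
  FOLLOW(Y) = { 'a' }

Y → * e: PREDICT = { '*' }
Y → ε: PREDICT = { 'a' }
  'a' is in predict set, so this production goes in M[Y, 'a']

M[Y, 'a'] = Y → ε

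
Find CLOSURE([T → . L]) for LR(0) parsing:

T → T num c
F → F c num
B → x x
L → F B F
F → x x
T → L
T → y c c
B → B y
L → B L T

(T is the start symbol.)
{ [B → . B y], [B → . x x], [F → . F c num], [F → . x x], [L → . B L T], [L → . F B F], [T → . L] }

Start with: [T → . L]
  [T → . L] has the dot before L: add [L → . F B F], [L → . B L T]
  [L → . F B F] has the dot before F: add [F → . F c num], [F → . x x]
  [L → . B L T] has the dot before B: add [B → . x x], [B → . B y]
No further items can be added.

CLOSURE = { [B → . B y], [B → . x x], [F → . F c num], [F → . x x], [L → . B L T], [L → . F B F], [T → . L] }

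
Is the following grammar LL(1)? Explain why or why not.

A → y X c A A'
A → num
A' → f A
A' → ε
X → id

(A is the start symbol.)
Relevant sets:
  FOLLOW(A') = { $, 'f' }

For A:
  PREDICT(A → y X c A A') = { 'y' }
  PREDICT(A → num) = { 'num' }
For A':
  PREDICT(A' → f A) = { 'f' }
  PREDICT(A' → ε) = { $, 'f' }
X has a single production, so nothing to check there.

Conflict found: Predict set conflict for A': { 'f' }
The grammar is NOT LL(1).

Answer: No. Predict set conflict for A': { 'f' }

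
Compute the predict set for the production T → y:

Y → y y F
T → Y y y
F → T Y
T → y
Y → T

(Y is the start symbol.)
PREDICT(T → y) = (FIRST(RHS) \ {ε}) ∪ (FOLLOW(T) if ε ∈ FIRST(RHS), i.e. RHS ⇒* ε)
FIRST(y) = { 'y' }
ε ∉ FIRST(y), so FOLLOW(T) is not added.
PREDICT(T → y) = { 'y' }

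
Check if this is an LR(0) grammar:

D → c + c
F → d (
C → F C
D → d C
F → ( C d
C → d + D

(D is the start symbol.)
Yes, the grammar is LR(0)

Augment with D' → D and build the canonical LR(0) collection (I0 = CLOSURE({[D' → . D]}), then GOTO on every symbol after a dot until no new states appear). It has 16 states:
  I0: { [D → . c + c], [D → . d C], [D' → . D] }  — shift
  I1: { [D' → D .] }  — accept
  I2: { [D → c . + c] }  — shift
  I3: { [C → . F C], [C → . d + D], [D → d . C], [F → . ( C d], [F → . d (] }  — shift
  I4: { [C → . F C], [C → . d + D], [F → ( . C d], [F → . ( C d], [F → . d (] }  — shift
  I5: { [D → d C .] }  — reduce
  I6: { [C → . F C], [C → . d + D], [C → F . C], [F → . ( C d], [F → . d (] }  — shift
  I7: { [C → d . + D], [F → d . (] }  — shift
  I8: { [F → d ( .] }  — reduce
  I9: { [C → d + . D], [D → . c + c], [D → . d C] }  — shift
  I10: { [C → d + D .] }  — reduce
  I11: { [C → F C .] }  — reduce
  I12: { [F → ( C . d] }  — shift
  I13: { [F → ( C d .] }  — reduce
  I14: { [D → c + . c] }  — shift
  I15: { [D → c + c .] }  — reduce

Every state is either a pure shift/goto state or contains exactly one complete item and nothing to shift — no conflicts. The grammar is LR(0).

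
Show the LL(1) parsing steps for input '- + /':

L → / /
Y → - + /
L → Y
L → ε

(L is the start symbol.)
LL(1) parsing maintains a stack (initially the start symbol over $) and the input. At each step: if the stack top is a terminal, match it against the current input token; if it is a non-terminal N, replace it with the RHS of M[N, lookahead] (the unique production whose predict set contains the lookahead).

Stack is shown with the top on the left.

Stack    Input    Action
------------------------
L $      - + / $  output L → Y
Y $      - + / $  output Y → - + /
- + / $  - + / $  match '-'
+ / $    + / $    match '+'
/ $      / $      match '/'
$        $        accept

The string is accepted.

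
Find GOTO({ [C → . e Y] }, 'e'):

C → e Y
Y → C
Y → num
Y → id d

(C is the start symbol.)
{ [C → . e Y], [C → e . Y], [Y → . C], [Y → . id d], [Y → . num] }

GOTO(I, 'e') = CLOSURE({ [A → αX.β] : [A → α.Xβ] ∈ I, X = 'e' })

Items with dot before 'e', with the dot advanced:
  [C → . e Y] → [C → e . Y]
Closure of the advanced items:
  [C → e . Y] has the dot before Y: add [Y → . C], [Y → . num], [Y → . id d]
  [Y → . C] has the dot before C: add [C → . e Y]

GOTO = { [C → . e Y], [C → e . Y], [Y → . C], [Y → . id d], [Y → . num] }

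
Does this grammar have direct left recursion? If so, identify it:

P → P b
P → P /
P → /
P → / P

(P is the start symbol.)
Yes, P is left-recursive

Direct left recursion occurs when N → N α for some non-terminal N (the right-hand side begins with the left-hand side itself).

P → P b: LEFT RECURSIVE (starts with P)
P → P /: LEFT RECURSIVE (starts with P)
P → /: starts with '/'
P → / P: starts with '/'

The grammar has direct left recursion on: P.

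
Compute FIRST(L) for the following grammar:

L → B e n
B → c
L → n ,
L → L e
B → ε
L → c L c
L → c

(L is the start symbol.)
To compute FIRST(L), examine every production with L on the left-hand side, reading each right-hand side left to right until a non-nullable symbol is reached.

FIRST sets of the other non-terminals involved (by the same procedure, iterated to a fixed point):
  FIRST(B) = { 'c', ε }

From L → B e n:
  - B is a non-terminal: add FIRST(B) \ {ε} = { 'c' }
    B is nullable, so continue to the next symbol
  - e is a terminal: add 'e' and stop
From L → n ,:
  - n is a terminal: add 'n' and stop
From L → L e:
  - L is the symbol being defined: contributes nothing new
    L is not nullable, so stop
From L → c L c:
  - c is a terminal: add 'c' and stop
From L → c:
  - c is a terminal: add 'c' and stop

Collecting: FIRST(L) = { 'c', 'e', 'n' }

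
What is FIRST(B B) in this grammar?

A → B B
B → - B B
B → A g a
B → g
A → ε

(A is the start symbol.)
FIRST sets of the non-terminals involved (from the grammar, by fixed-point iteration):
  FIRST(B) = { '-', 'g' }

To compute FIRST(B B), process the symbols left to right:
Symbol B is a non-terminal. Add FIRST(B) \ {ε} = { '-', 'g' }
B is not nullable (ε ∉ FIRST(B)), so stop here.
FIRST(B B) = { '-', 'g' }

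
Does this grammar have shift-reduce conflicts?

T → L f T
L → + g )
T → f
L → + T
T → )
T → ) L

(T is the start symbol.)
Yes — I1: [T → ) .] vs [L → . + T]

A shift-reduce conflict occurs when an LR(0) state has both:
  - a complete (reduce) item [A → α .] (dot at the end), and
  - a shift item [B → β . c γ] (dot before a terminal).

Augment with T' → T and build the canonical LR(0) collection (I0 = CLOSURE({[T' → . T]}), then GOTO on every symbol after a dot until no new states appear). It has 12 states:
  I0: { [L → . + T], [L → . + g )], [T → . ) L], [T → . )], [T → . L f T], [T → . f], [T' → . T] }  — shift
  I1: { [L → . + T], [L → . + g )], [T → ) . L], [T → ) .] }  — shift, reduce
  I2: { [L → + . T], [L → + . g )], [L → . + T], [L → . + g )], [T → . ) L], [T → . )], [T → . L f T], [T → . f] }  — shift
  I3: { [T → L . f T] }  — shift
  I4: { [T' → T .] }  — accept
  I5: { [T → f .] }  — reduce
  I6: { [L → . + T], [L → . + g )], [T → . ) L], [T → . )], [T → . L f T], [T → . f], [T → L f . T] }  — shift
  I7: { [T → L f T .] }  — reduce
  I8: { [L → + T .] }  — reduce
  I9: { [L → + g . )] }  — shift
  I10: { [L → + g ) .] }  — reduce
  I11: { [T → ) L .] }  — reduce

I1 contains reduce item [T → ) .] and shift items [L → . + T], [L → . + g )] — shift-reduce conflict.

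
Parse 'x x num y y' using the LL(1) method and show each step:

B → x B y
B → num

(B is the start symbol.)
LL(1) parsing maintains a stack (initially the start symbol over $) and the input. At each step: if the stack top is a terminal, match it against the current input token; if it is a non-terminal N, replace it with the RHS of M[N, lookahead] (the unique production whose predict set contains the lookahead).

Stack is shown with the top on the left.

Stack      Input          Action
--------------------------------
B $        x x num y y $  output B → x B y
x B y $    x x num y y $  match 'x'
B y $      x num y y $    output B → x B y
x B y y $  x num y y $    match 'x'
B y y $    num y y $      output B → num
num y y $  num y y $      match 'num'
y y $      y y $          match 'y'
y $        y $            match 'y'
$          $              accept

The string is accepted.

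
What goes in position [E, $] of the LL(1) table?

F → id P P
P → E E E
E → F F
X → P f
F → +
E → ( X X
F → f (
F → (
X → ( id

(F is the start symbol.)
To find M[E, $], we find productions for E where $ is in the predict set (PREDICT(N → α) = (FIRST(α) \ {ε}) ∪ (FOLLOW(N) if α ⇒* ε)).

Relevant sets:
  FIRST(F) = { '(', '+', 'f', 'id' }

E → F F: PREDICT = { '(', '+', 'f', 'id' }
E → ( X X: PREDICT = { '(' }

M[E, $] is empty (no production applies)

Answer: Empty (error entry)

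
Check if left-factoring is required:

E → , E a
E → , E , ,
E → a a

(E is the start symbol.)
Left-factoring is needed when two productions for the same non-terminal
share a common prefix on the right-hand side.

Productions for E:
  E → , E a
  E → , E , ,
  E → a a

Found common prefix ', E' in productions for E

Answer: Yes, E has productions with common prefix ', E'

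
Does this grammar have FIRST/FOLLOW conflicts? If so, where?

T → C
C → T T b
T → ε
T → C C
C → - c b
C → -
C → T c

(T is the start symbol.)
A FIRST/FOLLOW conflict occurs when a non-terminal N has a nullable alternative N → β (β ⇒* ε) and another alternative N → α with FIRST(α) ∩ FOLLOW(N) ≠ ∅: on such a lookahead the parser cannot decide between expanding α and letting N vanish via β.

Nullable non-terminals: T.
FIRST sets used below: FIRST(C) = { '-', 'b', 'c' }

T: nullable alternative(s) T → ε; FOLLOW(T) = { $, '-', 'b', 'c' }
  T → C: FIRST \ {ε} = { '-', 'b', 'c' } — overlaps FOLLOW(T) on { '-', 'b', 'c' }: CONFLICT
  T → ε: FIRST \ {ε} = { } — this is the only nullable alternative, skip
  T → C C: FIRST \ {ε} = { '-', 'b', 'c' } — overlaps FOLLOW(T) on { '-', 'b', 'c' }: CONFLICT

C has no nullable alternative, so no FIRST/FOLLOW check is needed there.

So the grammar has 2 FIRST/FOLLOW conflicts (marked CONFLICT above).

Answer: Yes. T → C with FOLLOW(T) on { '-', 'b', 'c' }; T → C C with FOLLOW(T) on { '-', 'b', 'c' }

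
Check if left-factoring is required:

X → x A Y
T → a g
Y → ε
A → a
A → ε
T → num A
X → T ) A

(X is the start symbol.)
No, left-factoring is not needed

Left-factoring is needed when two productions for the same non-terminal
share a common prefix on the right-hand side.

Productions for X:
  X → x A Y
  X → T ) A
Productions for T:
  T → a g
  T → num A
Productions for A:
  A → a
  A → ε

No common prefixes found.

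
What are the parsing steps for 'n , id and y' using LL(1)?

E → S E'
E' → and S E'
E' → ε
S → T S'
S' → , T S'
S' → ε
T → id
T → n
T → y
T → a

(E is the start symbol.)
LL(1) parsing maintains a stack (initially the start symbol over $) and the input. At each step: if the stack top is a terminal, match it against the current input token; if it is a non-terminal N, replace it with the RHS of M[N, lookahead] (the unique production whose predict set contains the lookahead).

Stack is shown with the top on the left.

Stack        Input           Action
-----------------------------------
E $          n , id and y $  output E → S E'
S E' $       n , id and y $  output S → T S'
T S' E' $    n , id and y $  output T → n
n S' E' $    n , id and y $  match 'n'
S' E' $      , id and y $    output S' → , T S'
, T S' E' $  , id and y $    match ','
T S' E' $    id and y $      output T → id
id S' E' $   id and y $      match 'id'
S' E' $      and y $         output S' → ε
E' $         and y $         output E' → and S E'
and S E' $   and y $         match 'and'
S E' $       y $             output S → T S'
T S' E' $    y $             output T → y
y S' E' $    y $             match 'y'
S' E' $      $               output S' → ε
E' $         $               output E' → ε
$            $               accept

The string is accepted.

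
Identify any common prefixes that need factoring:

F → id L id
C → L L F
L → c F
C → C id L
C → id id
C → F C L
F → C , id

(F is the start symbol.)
No, left-factoring is not needed

Left-factoring is needed when two productions for the same non-terminal
share a common prefix on the right-hand side.

Productions for F:
  F → id L id
  F → C , id
Productions for C:
  C → L L F
  C → C id L
  C → id id
  C → F C L

No common prefixes found.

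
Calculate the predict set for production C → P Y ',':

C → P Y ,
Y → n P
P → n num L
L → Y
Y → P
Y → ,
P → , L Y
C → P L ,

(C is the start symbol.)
{ ',', 'n' }

PREDICT(C → P Y ',') = (FIRST(RHS) \ {ε}) ∪ (FOLLOW(C) if ε ∈ FIRST(RHS), i.e. RHS ⇒* ε)
FIRST(P) = { ',', 'n' }
FIRST(P Y ',') = { ',', 'n' }
ε ∉ FIRST(P Y ','), so FOLLOW(C) is not added.
PREDICT(C → P Y ',') = { ',', 'n' }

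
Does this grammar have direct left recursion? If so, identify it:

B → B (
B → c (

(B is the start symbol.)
Yes, B is left-recursive

Direct left recursion occurs when N → N α for some non-terminal N (the right-hand side begins with the left-hand side itself).

B → B (: LEFT RECURSIVE (starts with B)
B → c (: starts with c

The grammar has direct left recursion on: B.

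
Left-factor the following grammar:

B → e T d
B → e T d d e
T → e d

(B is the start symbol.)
B → e T d B'
B' → ε
B' → d e
T → e d

Left-factoring transforms A → αβ₁ | αβ₂ into A → αA' and A' → β₁ | β₂
(α is the longest common prefix among the alternatives). Repeat until
no nonterminal has two alternatives with a common prefix.

Round 1: B has alternatives sharing prefix 'e T d'. Introduce B': B → e T d B'
  Add: B' → ε
  Add: B' → d e

No remaining common prefixes — done.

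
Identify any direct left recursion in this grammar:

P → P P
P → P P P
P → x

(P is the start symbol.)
Yes, P is left-recursive

Direct left recursion occurs when N → N α for some non-terminal N (the right-hand side begins with the left-hand side itself).

P → P P: LEFT RECURSIVE (starts with P)
P → P P P: LEFT RECURSIVE (starts with P)
P → x: starts with x

The grammar has direct left recursion on: P.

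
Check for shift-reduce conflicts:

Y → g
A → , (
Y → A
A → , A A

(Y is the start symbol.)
No shift-reduce conflicts

Augment with Y' → Y and build the canonical LR(0) collection (I0 = CLOSURE({[Y' → . Y]}), then GOTO on every symbol after a dot until no new states appear). It has 8 states:
  I0: { [A → . , (], [A → . , A A], [Y → . A], [Y → . g], [Y' → . Y] }  — shift
  I1: { [A → , . (], [A → , . A A], [A → . , (], [A → . , A A] }  — shift
  I2: { [Y → A .] }  — reduce
  I3: { [Y' → Y .] }  — accept
  I4: { [Y → g .] }  — reduce
  I5: { [A → , ( .] }  — reduce
  I6: { [A → , A . A], [A → . , (], [A → . , A A] }  — shift
  I7: { [A → , A A .] }  — reduce

No state contains both a complete item and a shift item.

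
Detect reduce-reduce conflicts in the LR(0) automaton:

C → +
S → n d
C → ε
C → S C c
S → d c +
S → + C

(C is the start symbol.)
A reduce-reduce conflict occurs when an LR(0) state has two complete items [A → α .] and [B → β .] — both call for a reduction, and with no lookahead the parser cannot choose between them.

Augment with C' → C and build the canonical LR(0) collection (I0 = CLOSURE({[C' → . C]}), then GOTO on every symbol after a dot until no new states appear). It has 12 states:
  I0: { [C → . +], [C → . S C c], [C → .], [C' → . C], [S → . + C], [S → . d c +], [S → . n d] }  — shift, reduce
  I1: { [C → + .], [C → . +], [C → . S C c], [C → .], [S → + . C], [S → . + C], [S → . d c +], [S → . n d] }  — shift, 2 reduces
  I2: { [C' → C .] }  — accept
  I3: { [C → . +], [C → . S C c], [C → .], [C → S . C c], [S → . + C], [S → . d c +], [S → . n d] }  — shift, reduce
  I4: { [S → d . c +] }  — shift
  I5: { [S → n . d] }  — shift
  I6: { [S → n d .] }  — reduce
  I7: { [S → d c . +] }  — shift
  I8: { [S → d c + .] }  — reduce
  I9: { [C → S C . c] }  — shift
  I10: { [C → S C c .] }  — reduce
  I11: { [S → + C .] }  — reduce

I1 contains complete items [C → .], [C → + .] — reduce-reduce conflict.

Answer: Yes — I1: [C → .] vs [C → + .]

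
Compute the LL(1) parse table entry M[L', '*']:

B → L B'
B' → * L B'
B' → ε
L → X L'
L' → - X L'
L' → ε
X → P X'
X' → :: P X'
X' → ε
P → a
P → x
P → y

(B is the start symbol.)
To find M[L', '*'], we find productions for L' where '*' is in the predict set (PREDICT(N → α) = (FIRST(α) \ {ε}) ∪ (FOLLOW(N) if α ⇒* ε)).

Relevant sets:
  FOLLOW(L') = { $, '*' }

L' → - X L': PREDICT = { '-' }
L' → ε: PREDICT = { $, '*' }
  '*' is in predict set, so this production goes in M[L', '*']

M[L', '*'] = L' → ε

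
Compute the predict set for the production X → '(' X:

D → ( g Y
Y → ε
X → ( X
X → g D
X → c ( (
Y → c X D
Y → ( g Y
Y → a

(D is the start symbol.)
{ '(' }

PREDICT(X → '(' X) = (FIRST(RHS) \ {ε}) ∪ (FOLLOW(X) if ε ∈ FIRST(RHS), i.e. RHS ⇒* ε)
FIRST('(' X) = { '(' }
ε ∉ FIRST('(' X), so FOLLOW(X) is not added.
PREDICT(X → '(' X) = { '(' }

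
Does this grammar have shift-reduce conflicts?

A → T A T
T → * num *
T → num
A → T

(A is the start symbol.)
Yes — I3: [A → T .] vs [T → . * num *]

A shift-reduce conflict occurs when an LR(0) state has both:
  - a complete (reduce) item [A → α .] (dot at the end), and
  - a shift item [B → β . c γ] (dot before a terminal).

Augment with A' → A and build the canonical LR(0) collection (I0 = CLOSURE({[A' → . A]}), then GOTO on every symbol after a dot until no new states appear). It has 9 states:
  I0: { [A → . T A T], [A → . T], [A' → . A], [T → . * num *], [T → . num] }  — shift
  I1: { [T → * . num *] }  — shift
  I2: { [A' → A .] }  — accept
  I3: { [A → . T A T], [A → . T], [A → T . A T], [A → T .], [T → . * num *], [T → . num] }  — shift, reduce
  I4: { [T → num .] }  — reduce
  I5: { [A → T A . T], [T → . * num *], [T → . num] }  — shift
  I6: { [A → T A T .] }  — reduce
  I7: { [T → * num . *] }  — shift
  I8: { [T → * num * .] }  — reduce

I3 contains reduce item [A → T .] and shift items [T → . * num *], [T → . num] — shift-reduce conflict.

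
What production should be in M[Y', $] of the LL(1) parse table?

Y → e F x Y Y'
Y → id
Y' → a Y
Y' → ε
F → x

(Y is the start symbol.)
To find M[Y', $], we find productions for Y' where $ is in the predict set (PREDICT(N → α) = (FIRST(α) \ {ε}) ∪ (FOLLOW(N) if α ⇒* ε)).

Relevant sets:
  FOLLOW(Y') = { $, 'a' }

Y' → a Y: PREDICT = { 'a' }
Y' → ε: PREDICT = { $, 'a' }
  $ is in predict set, so this production goes in M[Y', $]

M[Y', $] = Y' → ε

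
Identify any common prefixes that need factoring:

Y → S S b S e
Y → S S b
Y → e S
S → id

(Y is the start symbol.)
Yes, Y has productions with common prefix 'S S b'

Left-factoring is needed when two productions for the same non-terminal
share a common prefix on the right-hand side.

Productions for Y:
  Y → S S b S e
  Y → S S b
  Y → e S

Found common prefix 'S S b' in productions for Y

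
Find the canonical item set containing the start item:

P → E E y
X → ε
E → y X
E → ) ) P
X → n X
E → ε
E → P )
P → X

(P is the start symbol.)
First, augment the grammar with P' → P
I₀ = CLOSURE({ [P' → . P] }):
  [P' → . P] has the dot before P: add [P → . E E y], [P → . X]
  [P → . E E y] has the dot before E: add [E → . y X], [E → . ) ) P], [E → .], [E → . P )]
  [P → . X] has the dot before X: add [X → .], [X → . n X]
No further items can be added.

I₀ = { [E → . ) ) P], [E → . P )], [E → . y X], [E → .], [P → . E E y], [P → . X], [P' → . P], [X → . n X], [X → .] }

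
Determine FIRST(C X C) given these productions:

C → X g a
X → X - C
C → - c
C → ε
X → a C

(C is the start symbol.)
FIRST sets of the non-terminals involved (from the grammar, by fixed-point iteration):
  FIRST(C) = { '-', 'a', ε }
  FIRST(X) = { 'a' }

To compute FIRST(C X C), process the symbols left to right:
Symbol C is a non-terminal. Add FIRST(C) \ {ε} = { '-', 'a' }
C is nullable (ε ∈ FIRST(C)), continue to the next symbol.
Symbol X is a non-terminal. Add FIRST(X) \ {ε} = { 'a' }
X is not nullable (ε ∉ FIRST(X)), so stop here.
FIRST(C X C) = { '-', 'a' }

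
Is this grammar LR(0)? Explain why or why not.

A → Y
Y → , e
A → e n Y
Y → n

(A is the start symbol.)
Augment with A' → A and build the canonical LR(0) collection (I0 = CLOSURE({[A' → . A]}), then GOTO on every symbol after a dot until no new states appear). It has 9 states:
  I0: { [A → . Y], [A → . e n Y], [A' → . A], [Y → . , e], [Y → . n] }  — shift
  I1: { [Y → , . e] }  — shift
  I2: { [A' → A .] }  — accept
  I3: { [A → Y .] }  — reduce
  I4: { [A → e . n Y] }  — shift
  I5: { [Y → n .] }  — reduce
  I6: { [A → e n . Y], [Y → . , e], [Y → . n] }  — shift
  I7: { [A → e n Y .] }  — reduce
  I8: { [Y → , e .] }  — reduce

Every state is either a pure shift/goto state or contains exactly one complete item and nothing to shift — no conflicts. The grammar is LR(0).

Answer: Yes, the grammar is LR(0)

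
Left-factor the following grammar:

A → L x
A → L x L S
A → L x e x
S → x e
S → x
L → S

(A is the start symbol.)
Left-factoring transforms A → αβ₁ | αβ₂ into A → αA' and A' → β₁ | β₂
(α is the longest common prefix among the alternatives). Repeat until
no nonterminal has two alternatives with a common prefix.

Round 1: A has alternatives sharing prefix 'L x'. Introduce A': A → L x A'
  Add: A' → ε
  Add: A' → L S
  Add: A' → e x

Round 2: S has alternatives sharing prefix 'x'. Introduce S': S → x S'
  Add: S' → e
  Add: S' → ε

No remaining common prefixes — done.

Resulting grammar:
A → L x A'
A' → ε
A' → L S
A' → e x
S → x S'
S' → e
S' → ε
L → S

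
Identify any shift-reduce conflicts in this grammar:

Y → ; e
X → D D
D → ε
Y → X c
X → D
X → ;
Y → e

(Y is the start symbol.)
Yes — I0: [D → .] vs [X → . ;]; I1: [X → ; .] vs [Y → ; . e]

A shift-reduce conflict occurs when an LR(0) state has both:
  - a complete (reduce) item [A → α .] (dot at the end), and
  - a shift item [B → β . c γ] (dot before a terminal).

Augment with Y' → Y and build the canonical LR(0) collection (I0 = CLOSURE({[Y' → . Y]}), then GOTO on every symbol after a dot until no new states appear). It has 9 states:
  I0: { [D → .], [X → . ;], [X → . D D], [X → . D], [Y → . ; e], [Y → . X c], [Y → . e], [Y' → . Y] }  — shift, reduce
  I1: { [X → ; .], [Y → ; . e] }  — shift, reduce
  I2: { [D → .], [X → D . D], [X → D .] }  — 2 reduces
  I3: { [Y → X . c] }  — shift
  I4: { [Y' → Y .] }  — accept
  I5: { [Y → e .] }  — reduce
  I6: { [Y → X c .] }  — reduce
  I7: { [X → D D .] }  — reduce
  I8: { [Y → ; e .] }  — reduce

I0 contains reduce item [D → .] and shift items [X → . ;], [Y → . ; e], [Y → . e] — shift-reduce conflict.
I1 contains reduce item [X → ; .] and shift item [Y → ; . e] — shift-reduce conflict.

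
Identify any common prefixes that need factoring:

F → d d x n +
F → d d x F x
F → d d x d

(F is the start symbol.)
Left-factoring is needed when two productions for the same non-terminal
share a common prefix on the right-hand side.

Productions for F:
  F → d d x n +
  F → d d x F x
  F → d d x d

Found common prefix 'd d x' in productions for F

Answer: Yes, F has productions with common prefix 'd d x'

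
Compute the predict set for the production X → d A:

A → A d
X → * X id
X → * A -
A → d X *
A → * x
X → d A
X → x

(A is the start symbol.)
PREDICT(X → d A) = (FIRST(RHS) \ {ε}) ∪ (FOLLOW(X) if ε ∈ FIRST(RHS), i.e. RHS ⇒* ε)
FIRST(d A) = { 'd' }
ε ∉ FIRST(d A), so FOLLOW(X) is not added.
PREDICT(X → d A) = { 'd' }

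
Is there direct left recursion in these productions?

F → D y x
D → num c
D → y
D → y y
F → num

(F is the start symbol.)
Direct left recursion occurs when N → N α for some non-terminal N (the right-hand side begins with the left-hand side itself).

F → D y x: starts with D
D → num c: starts with num
D → y: starts with y
D → y y: starts with y
F → num: starts with num

No direct left recursion found.

Answer: No direct left recursion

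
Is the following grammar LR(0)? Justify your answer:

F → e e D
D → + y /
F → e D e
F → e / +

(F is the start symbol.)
Augment with F' → F and build the canonical LR(0) collection (I0 = CLOSURE({[F' → . F]}), then GOTO on every symbol after a dot until no new states appear). It has 12 states:
  I0: { [F → . e / +], [F → . e D e], [F → . e e D], [F' → . F] }  — shift
  I1: { [F' → F .] }  — accept
  I2: { [D → . + y /], [F → e . / +], [F → e . D e], [F → e . e D] }  — shift
  I3: { [D → + . y /] }  — shift
  I4: { [F → e / . +] }  — shift
  I5: { [F → e D . e] }  — shift
  I6: { [D → . + y /], [F → e e . D] }  — shift
  I7: { [F → e e D .] }  — reduce
  I8: { [F → e D e .] }  — reduce
  I9: { [F → e / + .] }  — reduce
  I10: { [D → + y . /] }  — shift
  I11: { [D → + y / .] }  — reduce

Every state is either a pure shift/goto state or contains exactly one complete item and nothing to shift — no conflicts. The grammar is LR(0).

Answer: Yes, the grammar is LR(0)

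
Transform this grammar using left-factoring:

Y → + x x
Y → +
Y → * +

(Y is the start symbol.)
Left-factoring transforms A → αβ₁ | αβ₂ into A → αA' and A' → β₁ | β₂
(α is the longest common prefix among the alternatives). Repeat until
no nonterminal has two alternatives with a common prefix.

Round 1: Y has alternatives sharing prefix '+'. Introduce Y': Y → + Y'
  Add: Y' → x x
  Add: Y' → ε

No remaining common prefixes — done.

Resulting grammar:
Y → + Y'
Y' → x x
Y' → ε
Y → * +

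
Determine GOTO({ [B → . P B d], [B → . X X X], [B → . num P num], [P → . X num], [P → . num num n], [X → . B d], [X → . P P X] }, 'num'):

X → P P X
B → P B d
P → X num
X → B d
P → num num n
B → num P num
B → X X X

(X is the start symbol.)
GOTO(I, 'num') = CLOSURE({ [A → αX.β] : [A → α.Xβ] ∈ I, X = 'num' })

Items with dot before 'num', with the dot advanced:
  [B → . num P num] → [B → num . P num]
  [P → . num num n] → [P → num . num n]
Closure of the advanced items:
  [B → num . P num] has the dot before P: add [P → . X num], [P → . num num n]
  [P → . X num] has the dot before X: add [X → . P P X], [X → . B d]
  [X → . B d] has the dot before B: add [B → . P B d], [B → . num P num], [B → . X X X]

GOTO = { [B → . P B d], [B → . X X X], [B → . num P num], [B → num . P num], [P → . X num], [P → . num num n], [P → num . num n], [X → . B d], [X → . P P X] }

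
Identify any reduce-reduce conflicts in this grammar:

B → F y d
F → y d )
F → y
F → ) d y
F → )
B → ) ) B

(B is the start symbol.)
Augment with B' → B and build the canonical LR(0) collection (I0 = CLOSURE({[B' → . B]}), then GOTO on every symbol after a dot until no new states appear). It has 13 states:
  I0: { [B → . ) ) B], [B → . F y d], [B' → . B], [F → . ) d y], [F → . )], [F → . y d )], [F → . y] }  — shift
  I1: { [B → ) . ) B], [F → ) . d y], [F → ) .] }  — shift, reduce
  I2: { [B' → B .] }  — accept
  I3: { [B → F . y d] }  — shift
  I4: { [F → y . d )], [F → y .] }  — shift, reduce
  I5: { [F → y d . )] }  — shift
  I6: { [F → y d ) .] }  — reduce
  I7: { [B → F y . d] }  — shift
  I8: { [B → F y d .] }  — reduce
  I9: { [B → ) ) . B], [B → . ) ) B], [B → . F y d], [F → . ) d y], [F → . )], [F → . y d )], [F → . y] }  — shift
  I10: { [F → ) d . y] }  — shift
  I11: { [F → ) d y .] }  — reduce
  I12: { [B → ) ) B .] }  — reduce

No state contains more than one complete item.

Answer: No reduce-reduce conflicts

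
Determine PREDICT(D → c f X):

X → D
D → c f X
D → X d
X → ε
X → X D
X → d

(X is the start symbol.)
{ 'c' }

PREDICT(D → c f X) = (FIRST(RHS) \ {ε}) ∪ (FOLLOW(D) if ε ∈ FIRST(RHS), i.e. RHS ⇒* ε)
FIRST(c f X) = { 'c' }
ε ∉ FIRST(c f X), so FOLLOW(D) is not added.
PREDICT(D → c f X) = { 'c' }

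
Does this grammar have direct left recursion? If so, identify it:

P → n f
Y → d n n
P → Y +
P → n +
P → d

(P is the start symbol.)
No direct left recursion

Direct left recursion occurs when N → N α for some non-terminal N (the right-hand side begins with the left-hand side itself).

P → n f: starts with n
Y → d n n: starts with d
P → Y +: starts with Y
P → n +: starts with n
P → d: starts with d

No direct left recursion found.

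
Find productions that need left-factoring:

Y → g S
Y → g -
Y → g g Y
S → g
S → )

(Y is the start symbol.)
Yes, Y has productions with common prefix 'g'

Left-factoring is needed when two productions for the same non-terminal
share a common prefix on the right-hand side.

Productions for Y:
  Y → g S
  Y → g -
  Y → g g Y
Productions for S:
  S → g
  S → )

Found common prefix 'g' in productions for Y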